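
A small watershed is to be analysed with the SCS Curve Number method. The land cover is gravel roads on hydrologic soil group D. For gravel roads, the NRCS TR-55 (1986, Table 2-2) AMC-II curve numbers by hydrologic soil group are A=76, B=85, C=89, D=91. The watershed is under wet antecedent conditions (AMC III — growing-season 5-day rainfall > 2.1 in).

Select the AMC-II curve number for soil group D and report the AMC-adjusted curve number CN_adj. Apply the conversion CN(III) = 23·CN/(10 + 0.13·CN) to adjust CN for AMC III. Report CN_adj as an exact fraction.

CN_adj = 209300/2183 ≈ 95.877

NRCS table: gravel roads, soil group D → CN(II) = 91
Wet (AMC III): CN(III) = 23·91/(10 + 0.13·91) = 2093/(2183/100) = 209300/2183 ≈ 95.877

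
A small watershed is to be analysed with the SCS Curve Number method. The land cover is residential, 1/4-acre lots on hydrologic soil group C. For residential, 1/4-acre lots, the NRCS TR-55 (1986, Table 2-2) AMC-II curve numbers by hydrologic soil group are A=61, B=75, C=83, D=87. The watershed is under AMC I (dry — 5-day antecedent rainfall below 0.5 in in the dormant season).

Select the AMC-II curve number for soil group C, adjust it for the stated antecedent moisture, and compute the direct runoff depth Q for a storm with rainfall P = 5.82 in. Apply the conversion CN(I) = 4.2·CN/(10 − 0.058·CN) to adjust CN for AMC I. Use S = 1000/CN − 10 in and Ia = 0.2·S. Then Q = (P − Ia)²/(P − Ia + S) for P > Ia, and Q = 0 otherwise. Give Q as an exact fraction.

Q = 178263817369/73834612950 in ≈ 2.414 in

NRCS table: residential, 1/4-acre lots, soil group C → CN(II) = 83
Adjust CN=83 to AMC I: 4.2·83/(10 − 0.058·83) → (1743/5) ÷ (2593/500) = 174300/2593 ≈ 67.219
Retention S: 1000/CN − 10 with CN=67.219 → S = 8500/1743 ≈ 4.877 in
Ia = 0.2·(8500/1743) = 1700/1743 in ≈ 0.975 in
P − Ia = 5.820 − 0.975 = 422213/87150 ≈ 4.845 in (> 0, runoff occurs)
Q: (422213/87150)² ÷ (847213/87150) = 178263817369/73834612950 in (≈ 2.414 in)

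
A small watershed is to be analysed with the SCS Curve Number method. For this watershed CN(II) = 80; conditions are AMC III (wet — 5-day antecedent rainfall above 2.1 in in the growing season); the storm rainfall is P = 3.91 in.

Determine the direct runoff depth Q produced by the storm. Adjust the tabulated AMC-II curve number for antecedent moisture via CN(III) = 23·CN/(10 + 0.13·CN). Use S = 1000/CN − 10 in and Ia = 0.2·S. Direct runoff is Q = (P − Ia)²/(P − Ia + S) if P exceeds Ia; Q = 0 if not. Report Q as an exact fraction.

Adjust CN=80 to AMC III: 23·80/(10 + 0.13·80) → 1840 ÷ (102/5) = 4600/51 ≈ 90.196
Max retention: S = 1000/(4600/51) − 10 = 25/23 in (≈ 1.087 in)
Ia = 0.2·(25/23) = 5/23 in ≈ 0.217 in
P − Ia = 3.910 − 0.217 = 8493/2300 ≈ 3.693 in (> 0, runoff occurs)
Q: (8493/2300)² ÷ (10993/2300) = 72131049/25283900 in (≈ 2.853 in)

Q = 72131049/25283900 in ≈ 2.853 in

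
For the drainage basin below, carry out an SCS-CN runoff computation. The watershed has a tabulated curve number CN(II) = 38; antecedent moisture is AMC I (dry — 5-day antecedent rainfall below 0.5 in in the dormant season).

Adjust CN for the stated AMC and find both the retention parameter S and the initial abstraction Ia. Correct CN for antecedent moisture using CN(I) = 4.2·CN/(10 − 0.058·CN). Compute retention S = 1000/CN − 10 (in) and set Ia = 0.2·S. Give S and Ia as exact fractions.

S = 15500/399 in ≈ 38.847 in; Ia = 3100/399 in ≈ 7.769 in

Adjust CN=38 to AMC I: 4.2·38/(10 − 0.058·38) → (798/5) ÷ (1949/250) = 39900/1949 ≈ 20.472
Max retention: S = 1000/(39900/1949) − 10 = 15500/399 in (≈ 38.847 in)
Ia = 0.2S: 0.2·38.847 = 7.769 in (exactly 3100/399)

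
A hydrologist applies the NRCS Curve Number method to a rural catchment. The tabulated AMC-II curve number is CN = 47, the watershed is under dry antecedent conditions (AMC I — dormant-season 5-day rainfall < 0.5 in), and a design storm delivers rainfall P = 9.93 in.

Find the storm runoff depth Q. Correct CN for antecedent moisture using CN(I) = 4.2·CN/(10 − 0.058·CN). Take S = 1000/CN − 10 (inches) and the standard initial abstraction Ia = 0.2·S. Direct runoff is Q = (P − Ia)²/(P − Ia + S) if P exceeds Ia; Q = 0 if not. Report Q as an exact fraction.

Q = 202581908281/305978981700 in ≈ 0.662 in

Dry (AMC I): CN(I) = 4.2·47/(10 − 0.058·47) = (987/5)/(3637/500) = 98700/3637 ≈ 27.138
Max retention: S = 1000/(98700/3637) − 10 = 26500/987 in (≈ 26.849 in)
Ia = 0.2·(26500/987) = 5300/987 in ≈ 5.370 in
Since P=9.930 > Ia=5.370: effective rainfall P−Ia = 450091/98700 in
Q = (450091/98700)²/((450091/98700) + 26500/987) = (202581908281/9741690000)/(3100091/98700) = 202581908281/305978981700 in ≈ 0.662 in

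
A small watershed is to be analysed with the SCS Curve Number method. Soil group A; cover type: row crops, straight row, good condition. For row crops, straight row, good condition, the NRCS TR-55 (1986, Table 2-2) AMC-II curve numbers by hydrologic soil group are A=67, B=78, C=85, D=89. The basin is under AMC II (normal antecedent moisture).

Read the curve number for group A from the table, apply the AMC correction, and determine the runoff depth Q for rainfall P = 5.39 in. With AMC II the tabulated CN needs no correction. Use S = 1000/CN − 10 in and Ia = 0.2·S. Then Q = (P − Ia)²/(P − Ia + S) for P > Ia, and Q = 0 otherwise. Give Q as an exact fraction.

Q = 79183379/38076100 in ≈ 2.080 in

NRCS table: row crops, straight row, good condition, soil group A → CN(II) = 67
AMC II — tabulated CN = 67 applies directly.
S = 1000/67 − 10 = 330/67 in ≈ 4.925 in
Ia = 0.2S: 0.2·4.925 = 0.985 in (exactly 66/67)
Excess rainfall: 5.390 − 0.985 = 4.405 in; P > Ia so Q > 0
Runoff Q = (P−Ia)²/(P−Ia+S) = (4.405)²/(4.405+4.925) = 79183379/38076100 ≈ 2.080 in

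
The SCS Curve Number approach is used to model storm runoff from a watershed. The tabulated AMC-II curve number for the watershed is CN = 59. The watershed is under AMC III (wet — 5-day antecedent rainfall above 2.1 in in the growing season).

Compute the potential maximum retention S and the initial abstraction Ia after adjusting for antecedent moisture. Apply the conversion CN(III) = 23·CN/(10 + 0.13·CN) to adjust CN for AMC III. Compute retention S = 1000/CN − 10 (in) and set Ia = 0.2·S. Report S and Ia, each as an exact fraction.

Wet (AMC III): CN(III) = 23·59/(10 + 0.13·59) = 1357/(1767/100) = 135700/1767 ≈ 76.797
Retention S: 1000/CN − 10 with CN=76.797 → S = 4100/1357 ≈ 3.021 in
Initial abstraction Ia = S/5 = (4100/1357)/5 = 820/1357 ≈ 0.604 in

S = 4100/1357 in ≈ 3.021 in; Ia = 820/1357 in ≈ 0.604 in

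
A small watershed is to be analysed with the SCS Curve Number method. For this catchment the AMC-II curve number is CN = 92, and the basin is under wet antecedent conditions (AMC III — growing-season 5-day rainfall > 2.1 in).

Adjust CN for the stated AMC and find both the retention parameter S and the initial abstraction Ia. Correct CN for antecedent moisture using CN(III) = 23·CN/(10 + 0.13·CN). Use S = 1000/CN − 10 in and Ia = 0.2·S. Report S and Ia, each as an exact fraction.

S = 200/529 in ≈ 0.378 in; Ia = 40/529 in ≈ 0.076 in

Adjust CN=92 to AMC III: 23·92/(10 + 0.13·92) → 2116 ÷ (549/25) = 52900/549 ≈ 96.357
S = 1000/(52900/549) − 10 = 200/529 in ≈ 0.378 in
Initial abstraction Ia = S/5 = (200/529)/5 = 40/529 ≈ 0.076 in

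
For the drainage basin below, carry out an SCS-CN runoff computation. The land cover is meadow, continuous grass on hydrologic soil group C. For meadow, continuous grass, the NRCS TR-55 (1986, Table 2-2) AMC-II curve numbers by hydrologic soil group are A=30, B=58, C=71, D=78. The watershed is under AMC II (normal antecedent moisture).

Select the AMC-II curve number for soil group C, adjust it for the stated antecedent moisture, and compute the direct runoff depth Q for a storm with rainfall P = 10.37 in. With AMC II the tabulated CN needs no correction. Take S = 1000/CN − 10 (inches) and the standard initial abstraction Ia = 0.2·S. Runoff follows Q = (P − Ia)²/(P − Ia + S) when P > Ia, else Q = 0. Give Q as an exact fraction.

Q = 4600501929/687471700 in ≈ 6.692 in

NRCS table: meadow, continuous grass, soil group C → CN(II) = 71
Average conditions: CN = 71 (no AMC adjustment).
Max retention: S = 1000/71 − 10 = 290/71 in (≈ 4.085 in)
Initial abstraction Ia = S/5 = (290/71)/5 = 58/71 ≈ 0.817 in
Since P=10.370 > Ia=0.817: effective rainfall P−Ia = 67827/7100 in
Runoff Q = (P−Ia)²/(P−Ia+S) = (9.553)²/(9.553+4.085) = 4600501929/687471700 ≈ 6.692 in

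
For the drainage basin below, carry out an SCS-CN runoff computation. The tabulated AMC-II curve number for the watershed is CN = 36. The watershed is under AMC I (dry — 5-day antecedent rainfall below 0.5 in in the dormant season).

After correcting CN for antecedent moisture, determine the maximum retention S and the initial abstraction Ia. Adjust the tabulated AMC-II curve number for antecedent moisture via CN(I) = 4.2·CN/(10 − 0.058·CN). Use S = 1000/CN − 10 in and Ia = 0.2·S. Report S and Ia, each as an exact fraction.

S = 8000/189 in ≈ 42.328 in; Ia = 1600/189 in ≈ 8.466 in

Adjust CN=36 to AMC I: 4.2·36/(10 − 0.058·36) → (756/5) ÷ (989/125) = 18900/989 ≈ 19.110
S = 1000/(18900/989) − 10 = 8000/189 in ≈ 42.328 in
Initial abstraction Ia = S/5 = (8000/189)/5 = 1600/189 ≈ 8.466 in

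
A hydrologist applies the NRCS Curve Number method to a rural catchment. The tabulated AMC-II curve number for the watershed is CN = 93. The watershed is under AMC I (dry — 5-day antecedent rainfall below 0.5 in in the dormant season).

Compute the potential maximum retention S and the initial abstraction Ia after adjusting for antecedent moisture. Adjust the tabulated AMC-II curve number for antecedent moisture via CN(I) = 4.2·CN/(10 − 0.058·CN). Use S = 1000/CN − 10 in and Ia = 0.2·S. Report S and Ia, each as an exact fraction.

Dry (AMC I): CN(I) = 4.2·93/(10 − 0.058·93) = (1953/5)/(2303/500) = 27900/329 ≈ 84.802
S = 1000/(27900/329) − 10 = 500/279 in ≈ 1.792 in
Ia = 0.2S: 0.2·1.792 = 0.358 in (exactly 100/279)

S = 500/279 in ≈ 1.792 in; Ia = 100/279 in ≈ 0.358 in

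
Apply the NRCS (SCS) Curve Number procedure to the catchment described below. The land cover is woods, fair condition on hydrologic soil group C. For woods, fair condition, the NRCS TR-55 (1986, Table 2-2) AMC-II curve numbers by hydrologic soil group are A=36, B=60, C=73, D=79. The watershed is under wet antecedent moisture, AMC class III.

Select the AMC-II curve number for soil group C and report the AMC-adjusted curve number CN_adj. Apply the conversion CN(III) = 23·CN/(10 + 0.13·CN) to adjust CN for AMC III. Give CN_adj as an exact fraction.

NRCS table: woods, fair condition, soil group C → CN(II) = 73
Adjust CN=73 to AMC III: 23·73/(10 + 0.13·73) → 1679 ÷ (1949/100) = 167900/1949 ≈ 86.147

CN_adj = 167900/1949 ≈ 86.147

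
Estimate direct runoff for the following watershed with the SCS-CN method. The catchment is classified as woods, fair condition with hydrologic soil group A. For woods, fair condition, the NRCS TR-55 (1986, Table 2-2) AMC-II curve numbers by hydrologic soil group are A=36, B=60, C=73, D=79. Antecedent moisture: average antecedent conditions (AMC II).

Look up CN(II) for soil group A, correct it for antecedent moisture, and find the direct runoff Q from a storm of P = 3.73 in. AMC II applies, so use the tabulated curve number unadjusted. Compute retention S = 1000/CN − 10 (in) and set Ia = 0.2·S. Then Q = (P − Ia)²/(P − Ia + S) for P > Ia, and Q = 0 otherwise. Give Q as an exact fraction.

NRCS table: woods, fair condition, soil group A → CN(II) = 36
AMC II — tabulated CN = 36 applies directly.
Max retention: S = 1000/36 − 10 = 160/9 in (≈ 17.778 in)
Ia = 0.2·(160/9) = 32/9 in ≈ 3.556 in
Excess rainfall: 3.730 − 3.556 = 0.174 in; P > Ia so Q > 0
Runoff Q = (P−Ia)²/(P−Ia+S) = (0.174)²/(0.174+17.778) = 24649/14541300 ≈ 0.002 in

Q = 24649/14541300 in ≈ 0.002 in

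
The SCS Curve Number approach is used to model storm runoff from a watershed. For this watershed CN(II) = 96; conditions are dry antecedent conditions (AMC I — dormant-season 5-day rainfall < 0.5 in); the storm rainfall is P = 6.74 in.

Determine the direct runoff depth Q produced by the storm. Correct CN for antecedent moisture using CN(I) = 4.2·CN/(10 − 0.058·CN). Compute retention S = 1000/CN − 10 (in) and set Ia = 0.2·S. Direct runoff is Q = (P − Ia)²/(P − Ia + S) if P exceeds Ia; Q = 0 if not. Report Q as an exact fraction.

Q = 212303618/37376325 in ≈ 5.680 in

Dry (AMC I): CN(I) = 4.2·96/(10 − 0.058·96) = (2016/5)/(554/125) = 25200/277 ≈ 90.975
Retention S: 1000/CN − 10 with CN=90.975 → S = 125/126 ≈ 0.992 in
Initial abstraction Ia = S/5 = (125/126)/5 = 25/126 ≈ 0.198 in
Excess rainfall: 6.740 − 0.198 = 6.542 in; P > Ia so Q > 0
Runoff Q = (P−Ia)²/(P−Ia+S) = (6.542)²/(6.542+0.992) = 212303618/37376325 ≈ 5.680 in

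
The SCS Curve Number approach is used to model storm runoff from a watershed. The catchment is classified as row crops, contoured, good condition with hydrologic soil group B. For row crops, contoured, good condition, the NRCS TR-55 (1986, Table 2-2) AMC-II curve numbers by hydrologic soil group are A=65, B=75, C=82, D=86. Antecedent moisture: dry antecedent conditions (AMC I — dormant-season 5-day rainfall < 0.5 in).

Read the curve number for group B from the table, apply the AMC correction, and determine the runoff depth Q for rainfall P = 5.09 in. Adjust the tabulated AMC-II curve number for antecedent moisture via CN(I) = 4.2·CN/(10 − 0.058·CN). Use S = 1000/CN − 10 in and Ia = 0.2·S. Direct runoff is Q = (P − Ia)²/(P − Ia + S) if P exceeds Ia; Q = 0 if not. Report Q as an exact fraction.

Q = 486952489/454022100 in ≈ 1.073 in

NRCS table: row crops, contoured, good condition, soil group B → CN(II) = 75
Adjust CN=75 to AMC I: 4.2·75/(10 − 0.058·75) → 315 ÷ (113/20) = 6300/113 ≈ 55.752
Retention S: 1000/CN − 10 with CN=55.752 → S = 500/63 ≈ 7.937 in
Ia = 0.2·(500/63) = 100/63 in ≈ 1.587 in
P − Ia = 5.090 − 1.587 = 22067/6300 ≈ 3.503 in (> 0, runoff occurs)
Q: (22067/6300)² ÷ (72067/6300) = 486952489/454022100 in (≈ 1.073 in)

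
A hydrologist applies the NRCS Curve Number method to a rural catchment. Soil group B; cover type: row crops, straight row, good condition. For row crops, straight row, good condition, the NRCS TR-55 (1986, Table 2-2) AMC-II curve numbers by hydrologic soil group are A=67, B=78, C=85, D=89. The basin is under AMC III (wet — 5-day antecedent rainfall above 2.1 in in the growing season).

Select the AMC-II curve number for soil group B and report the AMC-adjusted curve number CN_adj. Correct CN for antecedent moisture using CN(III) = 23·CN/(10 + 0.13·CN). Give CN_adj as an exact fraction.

NRCS table: row crops, straight row, good condition, soil group B → CN(II) = 78
Adjust CN=78 to AMC III: 23·78/(10 + 0.13·78) → 1794 ÷ (1007/50) = 89700/1007 ≈ 89.076

CN_adj = 89700/1007 ≈ 89.076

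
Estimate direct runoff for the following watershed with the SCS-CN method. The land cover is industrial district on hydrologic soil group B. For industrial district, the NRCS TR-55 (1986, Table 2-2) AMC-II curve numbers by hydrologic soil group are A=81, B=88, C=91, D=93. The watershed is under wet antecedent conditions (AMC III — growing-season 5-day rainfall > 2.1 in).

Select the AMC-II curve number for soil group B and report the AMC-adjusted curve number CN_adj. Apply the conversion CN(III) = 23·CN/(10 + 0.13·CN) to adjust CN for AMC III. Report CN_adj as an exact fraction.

CN_adj = 6325/67 ≈ 94.403

NRCS table: industrial district, soil group B → CN(II) = 88
Adjust CN=88 to AMC III: 23·88/(10 + 0.13·88) → 2024 ÷ (536/25) = 6325/67 ≈ 94.403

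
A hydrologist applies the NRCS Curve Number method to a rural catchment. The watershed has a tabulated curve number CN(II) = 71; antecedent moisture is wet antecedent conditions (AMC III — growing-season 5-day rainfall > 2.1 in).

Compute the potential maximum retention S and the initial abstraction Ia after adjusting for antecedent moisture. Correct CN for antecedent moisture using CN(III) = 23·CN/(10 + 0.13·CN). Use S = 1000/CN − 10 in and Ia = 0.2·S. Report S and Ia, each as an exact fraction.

S = 2900/1633 in ≈ 1.776 in; Ia = 580/1633 in ≈ 0.355 in

CN(III) from CN(II)=71: (23·71)/(10 + 0.13·71) = 163300/1923 ≈ 84.919
Max retention: S = 1000/(163300/1923) − 10 = 2900/1633 in (≈ 1.776 in)
Ia = 0.2S: 0.2·1.776 = 0.355 in (exactly 580/1633)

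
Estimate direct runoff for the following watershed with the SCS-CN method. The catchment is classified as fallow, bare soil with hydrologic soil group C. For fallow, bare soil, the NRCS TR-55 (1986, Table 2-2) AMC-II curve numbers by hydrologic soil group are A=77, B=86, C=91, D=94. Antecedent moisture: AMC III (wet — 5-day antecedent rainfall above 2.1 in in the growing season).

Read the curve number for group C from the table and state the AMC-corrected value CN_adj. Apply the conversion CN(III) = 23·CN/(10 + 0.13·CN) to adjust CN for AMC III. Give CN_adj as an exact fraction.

NRCS table: fallow, bare soil, soil group C → CN(II) = 91
CN(III) from CN(II)=91: (23·91)/(10 + 0.13·91) = 209300/2183 ≈ 95.877

CN_adj = 209300/2183 ≈ 95.877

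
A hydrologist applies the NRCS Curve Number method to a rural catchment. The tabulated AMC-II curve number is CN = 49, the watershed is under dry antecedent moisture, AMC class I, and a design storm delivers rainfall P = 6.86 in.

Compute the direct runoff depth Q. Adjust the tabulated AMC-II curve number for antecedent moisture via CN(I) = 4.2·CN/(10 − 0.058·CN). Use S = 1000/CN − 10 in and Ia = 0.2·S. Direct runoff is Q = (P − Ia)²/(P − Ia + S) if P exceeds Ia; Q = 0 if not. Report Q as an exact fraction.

Q = 1065957201/7848680350 in ≈ 0.136 in

CN(I) from CN(II)=49: (4.2·49)/(10 − 0.058·49) = 34300/1193 ≈ 28.751
S = 1000/(34300/1193) − 10 = 8500/343 in ≈ 24.781 in
Ia = 0.2S: 0.2·24.781 = 4.956 in (exactly 1700/343)
P − Ia = 6.860 − 4.956 = 32649/17150 ≈ 1.904 in (> 0, runoff occurs)
Runoff Q = (P−Ia)²/(P−Ia+S) = (1.904)²/(1.904+24.781) = 1065957201/7848680350 ≈ 0.136 in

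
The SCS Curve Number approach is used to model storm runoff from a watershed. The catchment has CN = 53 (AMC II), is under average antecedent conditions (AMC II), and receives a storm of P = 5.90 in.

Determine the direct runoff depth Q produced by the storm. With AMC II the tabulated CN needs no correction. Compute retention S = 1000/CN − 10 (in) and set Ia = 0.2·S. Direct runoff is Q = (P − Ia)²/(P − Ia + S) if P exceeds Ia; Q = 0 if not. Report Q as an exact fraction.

Q = 4782969/3650110 in ≈ 1.310 in

CN(II) = 53; AMC II needs no correction.
Max retention: S = 1000/53 − 10 = 470/53 in (≈ 8.868 in)
Ia = 0.2·(470/53) = 94/53 in ≈ 1.774 in
Since P=5.900 > Ia=1.774: effective rainfall P−Ia = 2187/530 in
Q = (2187/530)²/((2187/530) + 470/53) = (4782969/280900)/(6887/530) = 4782969/3650110 in ≈ 1.310 in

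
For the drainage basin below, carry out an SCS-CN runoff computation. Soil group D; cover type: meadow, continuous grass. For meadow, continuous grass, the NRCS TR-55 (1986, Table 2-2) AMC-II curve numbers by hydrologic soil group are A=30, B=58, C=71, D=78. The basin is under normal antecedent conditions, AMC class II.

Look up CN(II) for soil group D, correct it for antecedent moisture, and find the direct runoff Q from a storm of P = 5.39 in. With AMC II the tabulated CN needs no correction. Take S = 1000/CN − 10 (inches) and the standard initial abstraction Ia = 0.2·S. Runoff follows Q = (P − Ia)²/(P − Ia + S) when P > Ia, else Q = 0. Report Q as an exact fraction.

NRCS table: meadow, continuous grass, soil group D → CN(II) = 78
CN(II) = 78; AMC II needs no correction.
Max retention: S = 1000/78 − 10 = 110/39 in (≈ 2.821 in)
Initial abstraction Ia = S/5 = (110/39)/5 = 22/39 ≈ 0.564 in
Since P=5.390 > Ia=0.564: effective rainfall P−Ia = 18821/3900 in
Q = (18821/3900)²/((18821/3900) + 110/39) = (354230041/15210000)/(29821/3900) = 32202731/10572900 in ≈ 3.046 in

Q = 32202731/10572900 in ≈ 3.046 in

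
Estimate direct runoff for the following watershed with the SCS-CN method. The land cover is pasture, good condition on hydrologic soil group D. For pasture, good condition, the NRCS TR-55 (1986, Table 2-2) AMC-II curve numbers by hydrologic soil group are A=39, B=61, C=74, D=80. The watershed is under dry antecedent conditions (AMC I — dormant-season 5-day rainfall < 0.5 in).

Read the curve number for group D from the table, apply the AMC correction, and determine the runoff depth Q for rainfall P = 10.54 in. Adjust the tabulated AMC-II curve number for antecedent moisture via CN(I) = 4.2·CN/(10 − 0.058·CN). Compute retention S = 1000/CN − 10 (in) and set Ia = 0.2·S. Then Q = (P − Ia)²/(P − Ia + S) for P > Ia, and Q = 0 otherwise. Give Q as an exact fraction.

NRCS table: pasture, good condition, soil group D → CN(II) = 80
Adjust CN=80 to AMC I: 4.2·80/(10 − 0.058·80) → 336 ÷ (134/25) = 4200/67 ≈ 62.687
S = 1000/(4200/67) − 10 = 125/21 in ≈ 5.952 in
Initial abstraction Ia = S/5 = (125/21)/5 = 25/21 ≈ 1.190 in
Excess rainfall: 10.540 − 1.190 = 9.350 in; P > Ia so Q > 0
Q: (9817/1050)² ÷ (16067/1050) = 96373489/16870350 in (≈ 5.713 in)

Q = 96373489/16870350 in ≈ 5.713 in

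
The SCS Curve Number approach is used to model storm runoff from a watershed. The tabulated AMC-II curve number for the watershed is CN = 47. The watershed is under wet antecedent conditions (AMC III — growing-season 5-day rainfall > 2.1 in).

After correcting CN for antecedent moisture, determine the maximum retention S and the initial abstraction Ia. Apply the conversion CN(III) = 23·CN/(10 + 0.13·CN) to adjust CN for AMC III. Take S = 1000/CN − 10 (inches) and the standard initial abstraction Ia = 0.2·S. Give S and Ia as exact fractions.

S = 5300/1081 in ≈ 4.903 in; Ia = 1060/1081 in ≈ 0.981 in

CN(III) from CN(II)=47: (23·47)/(10 + 0.13·47) = 108100/1611 ≈ 67.101
Retention S: 1000/CN − 10 with CN=67.101 → S = 5300/1081 ≈ 4.903 in
Initial abstraction Ia = S/5 = (5300/1081)/5 = 1060/1081 ≈ 0.981 in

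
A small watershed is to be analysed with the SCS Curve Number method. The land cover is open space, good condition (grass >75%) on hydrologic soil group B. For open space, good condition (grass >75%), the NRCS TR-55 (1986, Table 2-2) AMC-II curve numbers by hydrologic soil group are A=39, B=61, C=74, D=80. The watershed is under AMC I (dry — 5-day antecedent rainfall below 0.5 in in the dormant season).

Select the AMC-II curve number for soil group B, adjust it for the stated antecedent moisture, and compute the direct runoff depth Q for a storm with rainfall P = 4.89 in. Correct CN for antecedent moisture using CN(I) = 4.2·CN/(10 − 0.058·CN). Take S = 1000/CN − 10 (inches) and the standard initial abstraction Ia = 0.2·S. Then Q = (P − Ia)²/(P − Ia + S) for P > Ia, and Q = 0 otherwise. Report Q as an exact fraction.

Q = 6209912809/31119888100 in ≈ 0.200 in

NRCS table: open space, good condition (grass >75%), soil group B → CN(II) = 61
Dry (AMC I): CN(I) = 4.2·61/(10 − 0.058·61) = (1281/5)/(3231/500) = 42700/1077 ≈ 39.647
Max retention: S = 1000/(42700/1077) − 10 = 6500/427 in (≈ 15.222 in)
Initial abstraction Ia = S/5 = (6500/427)/5 = 1300/427 ≈ 3.044 in
Excess rainfall: 4.890 − 3.044 = 1.846 in; P > Ia so Q > 0
Q = (78803/42700)²/((78803/42700) + 6500/427) = (6209912809/1823290000)/(728803/42700) = 6209912809/31119888100 in ≈ 0.200 in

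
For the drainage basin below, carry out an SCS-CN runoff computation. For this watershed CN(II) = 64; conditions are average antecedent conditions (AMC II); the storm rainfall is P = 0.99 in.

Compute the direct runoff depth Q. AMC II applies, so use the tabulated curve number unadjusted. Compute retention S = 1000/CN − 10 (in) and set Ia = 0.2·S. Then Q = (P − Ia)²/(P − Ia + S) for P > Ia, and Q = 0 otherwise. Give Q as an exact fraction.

AMC II — tabulated CN = 64 applies directly.
Max retention: S = 1000/64 − 10 = 45/8 in (≈ 5.625 in)
Ia = 0.2·(45/8) = 9/8 in ≈ 1.125 in
P = 0.990 ≤ Ia = 1.125 in: entire storm abstracted, Q = 0.

Q = 0 in ≈ 0.000 in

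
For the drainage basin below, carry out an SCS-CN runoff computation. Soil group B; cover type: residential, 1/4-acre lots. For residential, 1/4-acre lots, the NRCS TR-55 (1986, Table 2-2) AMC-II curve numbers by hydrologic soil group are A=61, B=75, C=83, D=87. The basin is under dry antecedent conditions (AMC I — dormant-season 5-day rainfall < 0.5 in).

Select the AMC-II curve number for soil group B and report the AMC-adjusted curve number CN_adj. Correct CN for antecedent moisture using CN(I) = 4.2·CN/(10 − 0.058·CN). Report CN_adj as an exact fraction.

CN_adj = 6300/113 ≈ 55.752

NRCS table: residential, 1/4-acre lots, soil group B → CN(II) = 75
Dry (AMC I): CN(I) = 4.2·75/(10 − 0.058·75) = 315/(113/20) = 6300/113 ≈ 55.752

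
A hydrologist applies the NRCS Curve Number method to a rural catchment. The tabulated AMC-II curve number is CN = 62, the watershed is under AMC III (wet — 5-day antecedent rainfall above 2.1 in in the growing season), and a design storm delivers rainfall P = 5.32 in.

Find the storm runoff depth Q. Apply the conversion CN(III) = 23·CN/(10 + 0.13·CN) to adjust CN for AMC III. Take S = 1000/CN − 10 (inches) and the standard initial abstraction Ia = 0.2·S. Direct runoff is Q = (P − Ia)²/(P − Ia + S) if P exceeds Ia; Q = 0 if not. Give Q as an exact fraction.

CN(III) from CN(II)=62: (23·62)/(10 + 0.13·62) = 71300/903 ≈ 78.959
Retention S: 1000/CN − 10 with CN=78.959 → S = 1900/713 ≈ 2.665 in
Initial abstraction Ia = S/5 = (1900/713)/5 = 380/713 ≈ 0.533 in
Excess rainfall: 5.320 − 0.533 = 4.787 in; P > Ia so Q > 0
Runoff Q = (P−Ia)²/(P−Ia+S) = (4.787)²/(4.787+2.665) = 383212539/124614575 ≈ 3.075 in

Q = 383212539/124614575 in ≈ 3.075 in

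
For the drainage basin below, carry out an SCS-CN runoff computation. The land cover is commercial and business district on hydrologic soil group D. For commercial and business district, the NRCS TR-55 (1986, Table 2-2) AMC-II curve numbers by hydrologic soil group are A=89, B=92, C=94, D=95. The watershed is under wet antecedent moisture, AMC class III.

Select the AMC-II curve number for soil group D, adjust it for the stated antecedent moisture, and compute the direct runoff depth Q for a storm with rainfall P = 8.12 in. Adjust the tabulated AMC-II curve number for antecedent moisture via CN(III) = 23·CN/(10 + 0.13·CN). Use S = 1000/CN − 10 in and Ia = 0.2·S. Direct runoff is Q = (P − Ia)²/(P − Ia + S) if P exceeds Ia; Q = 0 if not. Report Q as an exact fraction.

NRCS table: commercial and business district, soil group D → CN(II) = 95
CN(III) from CN(II)=95: (23·95)/(10 + 0.13·95) = 43700/447 ≈ 97.763
Max retention: S = 1000/(43700/447) − 10 = 100/437 in (≈ 0.229 in)
Initial abstraction Ia = S/5 = (100/437)/5 = 20/437 ≈ 0.046 in
Since P=8.120 > Ia=0.046: effective rainfall P−Ia = 88211/10925 in
Q = (88211/10925)²/((88211/10925) + 100/437) = (7781180521/119355625)/(90711/10925) = 7781180521/991017675 in ≈ 7.852 in

Q = 7781180521/991017675 in ≈ 7.852 in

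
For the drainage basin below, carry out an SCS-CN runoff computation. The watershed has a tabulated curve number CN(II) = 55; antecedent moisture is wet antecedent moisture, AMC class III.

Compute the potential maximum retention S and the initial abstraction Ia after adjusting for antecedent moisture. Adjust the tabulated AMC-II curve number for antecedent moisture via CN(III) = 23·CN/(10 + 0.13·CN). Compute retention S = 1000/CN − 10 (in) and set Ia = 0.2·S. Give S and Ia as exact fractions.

Wet (AMC III): CN(III) = 23·55/(10 + 0.13·55) = 1265/(343/20) = 25300/343 ≈ 73.761
S = 1000/(25300/343) − 10 = 900/253 in ≈ 3.557 in
Ia = 0.2S: 0.2·3.557 = 0.711 in (exactly 180/253)

S = 900/253 in ≈ 3.557 in; Ia = 180/253 in ≈ 0.711 in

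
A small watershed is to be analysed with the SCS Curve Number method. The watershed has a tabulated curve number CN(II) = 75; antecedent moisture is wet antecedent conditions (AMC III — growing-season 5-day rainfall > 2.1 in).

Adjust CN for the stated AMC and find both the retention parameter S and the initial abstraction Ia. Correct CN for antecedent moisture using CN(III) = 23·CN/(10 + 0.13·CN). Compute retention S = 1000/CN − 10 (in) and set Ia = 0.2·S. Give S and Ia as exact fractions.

S = 100/69 in ≈ 1.449 in; Ia = 20/69 in ≈ 0.290 in

Wet (AMC III): CN(III) = 23·75/(10 + 0.13·75) = 1725/(79/4) = 6900/79 ≈ 87.342
Retention S: 1000/CN − 10 with CN=87.342 → S = 100/69 ≈ 1.449 in
Initial abstraction Ia = S/5 = (100/69)/5 = 20/69 ≈ 0.290 in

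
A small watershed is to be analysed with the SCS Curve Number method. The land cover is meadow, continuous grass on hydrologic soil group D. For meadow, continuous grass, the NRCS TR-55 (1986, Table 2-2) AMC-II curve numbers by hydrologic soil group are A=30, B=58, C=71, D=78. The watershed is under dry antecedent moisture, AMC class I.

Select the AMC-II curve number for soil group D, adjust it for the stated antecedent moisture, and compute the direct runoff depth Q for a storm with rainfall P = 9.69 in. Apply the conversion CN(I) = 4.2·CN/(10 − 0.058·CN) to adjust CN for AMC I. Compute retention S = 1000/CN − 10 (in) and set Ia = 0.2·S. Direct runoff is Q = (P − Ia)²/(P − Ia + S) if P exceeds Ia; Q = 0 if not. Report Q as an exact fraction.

NRCS table: meadow, continuous grass, soil group D → CN(II) = 78
CN(I) from CN(II)=78: (4.2·78)/(10 − 0.058·78) = 81900/1369 ≈ 59.825
Max retention: S = 1000/(81900/1369) − 10 = 5500/819 in (≈ 6.716 in)
Ia = 0.2S: 0.2·6.716 = 1.343 in (exactly 1100/819)
P − Ia = 9.690 − 1.343 = 683611/81900 ≈ 8.347 in (> 0, runoff occurs)
Q = (683611/81900)²/((683611/81900) + 5500/819) = (467323999321/6707610000)/(1233611/81900) = 467323999321/101032740900 in ≈ 4.625 in

Q = 467323999321/101032740900 in ≈ 4.625 in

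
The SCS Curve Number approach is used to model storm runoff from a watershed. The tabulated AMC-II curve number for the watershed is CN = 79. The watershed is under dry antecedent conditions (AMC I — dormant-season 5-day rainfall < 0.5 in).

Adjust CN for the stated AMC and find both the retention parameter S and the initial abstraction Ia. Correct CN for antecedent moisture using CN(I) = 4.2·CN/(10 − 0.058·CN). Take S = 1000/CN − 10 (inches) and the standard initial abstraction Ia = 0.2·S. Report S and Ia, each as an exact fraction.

CN(I) from CN(II)=79: (4.2·79)/(10 − 0.058·79) = 7900/129 ≈ 61.240
S = 1000/(7900/129) − 10 = 500/79 in ≈ 6.329 in
Initial abstraction Ia = S/5 = (500/79)/5 = 100/79 ≈ 1.266 in

S = 500/79 in ≈ 6.329 in; Ia = 100/79 in ≈ 1.266 in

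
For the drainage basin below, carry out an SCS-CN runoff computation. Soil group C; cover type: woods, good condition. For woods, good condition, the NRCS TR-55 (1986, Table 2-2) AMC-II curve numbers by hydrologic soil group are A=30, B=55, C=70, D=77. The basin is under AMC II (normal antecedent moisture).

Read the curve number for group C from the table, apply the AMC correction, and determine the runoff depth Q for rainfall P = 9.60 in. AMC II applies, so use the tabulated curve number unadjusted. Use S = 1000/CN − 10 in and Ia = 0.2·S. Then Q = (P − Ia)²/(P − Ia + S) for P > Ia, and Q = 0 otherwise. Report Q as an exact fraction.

Q = 7803/1330 in ≈ 5.867 in

NRCS table: woods, good condition, soil group C → CN(II) = 70
CN(II) = 70; AMC II needs no correction.
S = 1000/70 − 10 = 30/7 in ≈ 4.286 in
Ia = 0.2S: 0.2·4.286 = 0.857 in (exactly 6/7)
P − Ia = 9.600 − 0.857 = 306/35 ≈ 8.743 in (> 0, runoff occurs)
Q = (306/35)²/((306/35) + 30/7) = (93636/1225)/(456/35) = 7803/1330 in ≈ 5.867 in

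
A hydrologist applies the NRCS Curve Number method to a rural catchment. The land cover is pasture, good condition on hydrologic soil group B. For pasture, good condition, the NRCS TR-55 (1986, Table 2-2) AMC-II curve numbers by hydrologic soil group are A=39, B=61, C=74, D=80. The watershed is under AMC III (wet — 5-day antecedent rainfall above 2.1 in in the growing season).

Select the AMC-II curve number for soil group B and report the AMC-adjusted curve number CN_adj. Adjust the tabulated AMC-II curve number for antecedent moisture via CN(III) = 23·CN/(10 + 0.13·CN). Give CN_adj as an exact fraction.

NRCS table: pasture, good condition, soil group B → CN(II) = 61
Wet (AMC III): CN(III) = 23·61/(10 + 0.13·61) = 1403/(1793/100) = 140300/1793 ≈ 78.249

CN_adj = 140300/1793 ≈ 78.249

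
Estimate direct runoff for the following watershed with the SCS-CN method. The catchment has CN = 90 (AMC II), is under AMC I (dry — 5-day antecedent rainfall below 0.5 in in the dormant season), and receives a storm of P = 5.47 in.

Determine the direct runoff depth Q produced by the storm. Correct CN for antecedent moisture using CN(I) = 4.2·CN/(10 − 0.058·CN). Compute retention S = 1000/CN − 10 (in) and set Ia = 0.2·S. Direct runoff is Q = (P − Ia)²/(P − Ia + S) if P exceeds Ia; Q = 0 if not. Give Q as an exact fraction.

Dry (AMC I): CN(I) = 4.2·90/(10 − 0.058·90) = 378/(239/50) = 18900/239 ≈ 79.079
Max retention: S = 1000/(18900/239) − 10 = 500/189 in (≈ 2.646 in)
Ia = 0.2S: 0.2·2.646 = 0.529 in (exactly 100/189)
P − Ia = 5.470 − 0.529 = 93383/18900 ≈ 4.941 in (> 0, runoff occurs)
Q = (93383/18900)²/((93383/18900) + 500/189) = (8720384689/357210000)/(143383/18900) = 8720384689/2709938700 in ≈ 3.218 in

Q = 8720384689/2709938700 in ≈ 3.218 in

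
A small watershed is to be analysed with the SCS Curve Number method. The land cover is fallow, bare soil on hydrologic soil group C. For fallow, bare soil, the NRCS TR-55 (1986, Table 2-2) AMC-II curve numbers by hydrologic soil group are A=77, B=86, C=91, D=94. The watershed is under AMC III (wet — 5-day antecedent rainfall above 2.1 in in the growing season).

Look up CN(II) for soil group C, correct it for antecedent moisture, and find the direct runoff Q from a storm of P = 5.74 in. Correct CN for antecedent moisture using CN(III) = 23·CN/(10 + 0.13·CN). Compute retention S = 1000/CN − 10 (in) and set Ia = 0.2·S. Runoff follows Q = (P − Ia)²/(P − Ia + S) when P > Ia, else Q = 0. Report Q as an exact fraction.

NRCS table: fallow, bare soil, soil group C → CN(II) = 91
Wet (AMC III): CN(III) = 23·91/(10 + 0.13·91) = 2093/(2183/100) = 209300/2183 ≈ 95.877
Max retention: S = 1000/(209300/2183) − 10 = 900/2093 in (≈ 0.430 in)
Initial abstraction Ia = S/5 = (900/2093)/5 = 180/2093 ≈ 0.086 in
P − Ia = 5.740 − 0.086 = 591691/104650 ≈ 5.654 in (> 0, runoff occurs)
Runoff Q = (P−Ia)²/(P−Ia+S) = (5.654)²/(5.654+0.430) = 350098239481/66629713150 ≈ 5.254 in

Q = 350098239481/66629713150 in ≈ 5.254 in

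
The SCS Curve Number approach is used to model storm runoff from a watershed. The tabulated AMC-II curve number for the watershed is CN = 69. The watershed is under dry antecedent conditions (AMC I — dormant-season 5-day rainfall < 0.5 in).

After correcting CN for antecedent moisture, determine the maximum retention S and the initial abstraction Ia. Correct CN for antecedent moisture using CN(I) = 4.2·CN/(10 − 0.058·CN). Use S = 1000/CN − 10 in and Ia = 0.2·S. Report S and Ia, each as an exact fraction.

S = 15500/1449 in ≈ 10.697 in; Ia = 3100/1449 in ≈ 2.139 in

Dry (AMC I): CN(I) = 4.2·69/(10 − 0.058·69) = (1449/5)/(2999/500) = 144900/2999 ≈ 48.316
Max retention: S = 1000/(144900/2999) − 10 = 15500/1449 in (≈ 10.697 in)
Ia = 0.2S: 0.2·10.697 = 2.139 in (exactly 3100/1449)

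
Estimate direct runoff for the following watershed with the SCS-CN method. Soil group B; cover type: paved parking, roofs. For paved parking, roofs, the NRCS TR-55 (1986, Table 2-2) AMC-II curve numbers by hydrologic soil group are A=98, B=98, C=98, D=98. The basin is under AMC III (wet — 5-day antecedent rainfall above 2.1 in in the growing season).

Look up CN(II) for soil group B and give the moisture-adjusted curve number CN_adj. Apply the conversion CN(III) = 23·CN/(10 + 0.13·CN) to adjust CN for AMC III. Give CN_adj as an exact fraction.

NRCS table: paved parking, roofs, soil group B → CN(II) = 98
Adjust CN=98 to AMC III: 23·98/(10 + 0.13·98) → 2254 ÷ (1137/50) = 112700/1137 ≈ 99.120

CN_adj = 112700/1137 ≈ 99.120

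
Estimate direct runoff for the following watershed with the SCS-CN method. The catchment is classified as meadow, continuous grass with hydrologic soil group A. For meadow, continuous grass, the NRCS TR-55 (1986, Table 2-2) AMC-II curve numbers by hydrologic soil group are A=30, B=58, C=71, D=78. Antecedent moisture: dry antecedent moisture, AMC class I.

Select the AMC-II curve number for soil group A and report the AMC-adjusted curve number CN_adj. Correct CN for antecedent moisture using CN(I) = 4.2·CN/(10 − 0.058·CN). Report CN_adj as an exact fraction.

NRCS table: meadow, continuous grass, soil group A → CN(II) = 30
Adjust CN=30 to AMC I: 4.2·30/(10 − 0.058·30) → 126 ÷ (413/50) = 900/59 ≈ 15.254

CN_adj = 900/59 ≈ 15.254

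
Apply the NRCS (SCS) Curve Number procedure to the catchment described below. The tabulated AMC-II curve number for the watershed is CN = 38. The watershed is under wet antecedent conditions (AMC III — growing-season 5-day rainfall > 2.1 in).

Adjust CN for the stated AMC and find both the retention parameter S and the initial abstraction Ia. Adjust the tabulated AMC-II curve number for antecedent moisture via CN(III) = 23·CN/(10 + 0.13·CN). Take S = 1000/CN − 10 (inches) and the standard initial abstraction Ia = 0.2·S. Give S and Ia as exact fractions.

Wet (AMC III): CN(III) = 23·38/(10 + 0.13·38) = 874/(747/50) = 43700/747 ≈ 58.501
Retention S: 1000/CN − 10 with CN=58.501 → S = 3100/437 ≈ 7.094 in
Ia = 0.2S: 0.2·7.094 = 1.419 in (exactly 620/437)

S = 3100/437 in ≈ 7.094 in; Ia = 620/437 in ≈ 1.419 in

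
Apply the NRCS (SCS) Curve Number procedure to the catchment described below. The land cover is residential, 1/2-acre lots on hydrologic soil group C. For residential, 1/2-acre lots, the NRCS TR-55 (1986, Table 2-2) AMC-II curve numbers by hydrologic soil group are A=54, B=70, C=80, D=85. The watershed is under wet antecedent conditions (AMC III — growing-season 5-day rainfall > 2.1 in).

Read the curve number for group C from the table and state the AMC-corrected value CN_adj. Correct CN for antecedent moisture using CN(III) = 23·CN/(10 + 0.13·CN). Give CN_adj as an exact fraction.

CN_adj = 4600/51 ≈ 90.196

NRCS table: residential, 1/2-acre lots, soil group C → CN(II) = 80
Adjust CN=80 to AMC III: 23·80/(10 + 0.13·80) → 1840 ÷ (102/5) = 4600/51 ≈ 90.196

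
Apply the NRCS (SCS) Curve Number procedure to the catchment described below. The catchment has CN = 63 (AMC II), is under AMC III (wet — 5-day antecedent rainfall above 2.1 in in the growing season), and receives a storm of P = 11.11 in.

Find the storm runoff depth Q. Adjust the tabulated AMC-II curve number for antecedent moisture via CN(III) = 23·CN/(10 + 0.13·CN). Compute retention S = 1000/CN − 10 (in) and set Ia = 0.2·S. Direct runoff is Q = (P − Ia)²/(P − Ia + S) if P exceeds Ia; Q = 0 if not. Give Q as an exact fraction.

Q = 2358801433921/276156071100 in ≈ 8.542 in

Adjust CN=63 to AMC III: 23·63/(10 + 0.13·63) → 1449 ÷ (1819/100) = 144900/1819 ≈ 79.659
S = 1000/(144900/1819) − 10 = 3700/1449 in ≈ 2.553 in
Initial abstraction Ia = S/5 = (3700/1449)/5 = 740/1449 ≈ 0.511 in
P − Ia = 11.110 − 0.511 = 1535839/144900 ≈ 10.599 in (> 0, runoff occurs)
Runoff Q = (P−Ia)²/(P−Ia+S) = (10.599)²/(10.599+2.553) = 2358801433921/276156071100 ≈ 8.542 in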